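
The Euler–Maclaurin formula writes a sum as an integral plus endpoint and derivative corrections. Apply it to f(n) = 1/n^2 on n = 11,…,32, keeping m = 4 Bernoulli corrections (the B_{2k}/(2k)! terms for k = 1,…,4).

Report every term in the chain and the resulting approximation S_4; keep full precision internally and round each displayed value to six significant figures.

S_4 ≈ 0.0643995

∫_11^32 1/x^2 dx evaluates to 0.0596591.
½[f(11) + f(32)] = ½[0.00826446 + 0.000976562] = 0.00462051.
Running total after boundary: 0.0642796.
k=1: B_{2}/(2)! × [f^{(1)}(32) − f^{(1)}(11)] = 1/12 × (-6.10352e-05 − (-0.00150263)) = 0.000120133.
Running total after k=1: 0.0643997.
k=2: B_{4}/(4)! × [f^{(3)}(32) − f^{(3)}(11)] = −1/720 × (-7.15256e-07 − (-0.000149021)) = -2.05980e-07.
Running total after k=2: 0.0643995.
k=3: B_{6}/(6)! × [f^{(5)}(32) − f^{(5)}(11)] = 1/30240 × (-2.09548e-08 − (-3.69474e-05)) = 1.22111e-09.
Running total after k=3: 0.0643995.
k=4: B_{8}/(8)! × [f^{(7)}(32) − f^{(7)}(11)] = −1/1209600 × (-1.14596e-09 − (-1.70996e-05)) = -1.41356e-11.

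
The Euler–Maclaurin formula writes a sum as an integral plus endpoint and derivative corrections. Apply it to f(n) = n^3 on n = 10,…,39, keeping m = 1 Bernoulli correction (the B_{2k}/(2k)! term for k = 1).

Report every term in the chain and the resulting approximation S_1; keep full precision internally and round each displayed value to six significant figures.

S_1 ≈ 606375

The integral term ∫_10^39 x^3 dx = 575860.
Boundary: ½(f(10) + f(39)) = ½(1000.00 + 59319.0) = 30159.5.
Integral + boundary = 606020.
Correction k=1: B_{2}/2! · (f^{(1)}(39) − f^{(1)}(10)) = 1/12 · (4563.00 − 300.000) = 355.250.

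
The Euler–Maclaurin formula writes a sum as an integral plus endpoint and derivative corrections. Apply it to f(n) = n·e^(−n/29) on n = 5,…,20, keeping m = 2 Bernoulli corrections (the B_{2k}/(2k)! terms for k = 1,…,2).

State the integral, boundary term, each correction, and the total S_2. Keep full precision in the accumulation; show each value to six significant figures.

S_2 ≈ 123.939

The integral term ∫_5^20 x·e^(−x/29) dx = 116.863.
½[f(5) + f(20)] = ½[4.20815 + 10.0350] = 7.12157.
Integral + boundary = 123.984.
Order-1 term: 1/12 · (0.155715 − 0.696522) = -0.0450672.
Partial sum through k=1: 123.939.
Order-2 term: −1/720 · (0.00137837 − 0.00282971) = 2.01574e-06.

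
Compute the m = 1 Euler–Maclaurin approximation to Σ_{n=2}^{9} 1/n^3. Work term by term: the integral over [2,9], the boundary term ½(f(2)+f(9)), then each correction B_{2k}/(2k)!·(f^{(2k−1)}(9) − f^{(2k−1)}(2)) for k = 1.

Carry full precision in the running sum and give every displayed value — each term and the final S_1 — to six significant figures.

∫_2^9 1/x^3 dx evaluates to 0.118827.
Endpoint term: (f(2) + f(9))/2 = (0.125000 + 0.00137174)/2 = 0.0631859.
So far: 0.182013.
Correction k=1: B_{2}/2! · (f^{(1)}(9) − f^{(1)}(2)) = 1/12 · (-0.000457247 − (-0.187500)) = 0.0155869.

S_1 ≈ 0.197600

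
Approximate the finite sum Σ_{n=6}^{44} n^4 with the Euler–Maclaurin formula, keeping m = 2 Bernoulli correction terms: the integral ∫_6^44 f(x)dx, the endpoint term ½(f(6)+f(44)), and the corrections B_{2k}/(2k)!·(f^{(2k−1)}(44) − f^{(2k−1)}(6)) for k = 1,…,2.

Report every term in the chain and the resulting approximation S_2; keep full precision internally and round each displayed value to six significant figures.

S_2 ≈ 3.48847e+07

∫_6^44 x^4 dx evaluates to 3.29817e+07.
½[f(6) + f(44)] = ½[1296.00 + 3.74810e+06] = 1.87470e+06.
Integral + boundary = 3.48564e+07.
k=1: B_{2}/(2)! × [f^{(1)}(44) − f^{(1)}(6)] = 1/12 × (340736 − 864.000) = 28322.7.
Partial sum through k=1: 3.48847e+07.
k=2: B_{4}/(4)! × [f^{(3)}(44) − f^{(3)}(6)] = −1/720 × (1056.00 − 144.000) = -1.26667.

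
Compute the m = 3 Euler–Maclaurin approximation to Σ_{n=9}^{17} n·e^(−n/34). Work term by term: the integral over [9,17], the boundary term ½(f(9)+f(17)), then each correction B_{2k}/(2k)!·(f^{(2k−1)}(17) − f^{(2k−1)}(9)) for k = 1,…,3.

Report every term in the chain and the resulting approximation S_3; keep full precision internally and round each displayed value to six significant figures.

S_3 ≈ 78.8481

The integral term ∫_9^17 x·e^(−x/34) dx = 70.2609.
½[f(9) + f(17)] = ½[6.90688 + 10.3110] = 8.60895.
Integral + boundary = 78.8698.
Correction k=1: B_{2}/2! · (f^{(1)}(17) − f^{(1)}(9)) = 1/12 · (0.303265 − 0.564288) = -0.0217519.
Running total after k=1: 78.8481.
Correction k=2: B_{4}/4! · (f^{(3)}(17) − f^{(3)}(9)) = −1/720 · (0.00131170 − 0.00181587) = 7.00241e-07.
Running total after k=2: 78.8481.
Correction k=3: B_{6}/6! · (f^{(5)}(17) − f^{(5)}(9)) = 1/30240 · (2.04244e-06 − 2.71939e-06) = -2.23858e-11.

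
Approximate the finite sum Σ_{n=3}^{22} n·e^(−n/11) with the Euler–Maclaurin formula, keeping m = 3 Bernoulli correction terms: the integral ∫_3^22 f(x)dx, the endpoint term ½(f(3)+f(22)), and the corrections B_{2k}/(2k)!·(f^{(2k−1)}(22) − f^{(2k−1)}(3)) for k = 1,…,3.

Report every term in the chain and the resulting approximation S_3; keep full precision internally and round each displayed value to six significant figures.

∫_3^22 x·e^(−x/11) dx evaluates to 68.1136.
Boundary: ½(f(3) + f(22)) = ½(2.28390 + 2.97738) = 2.63064.
Integral + boundary = 70.7442.
Order-1 term: 1/12 · (-0.135335 − 0.553673) = -0.0574174.
Running total after k=1: 70.6868.
Order-2 term: −1/720 · (0.00111847 − 0.0171593) = 2.22789e-05.
Running total after k=2: 70.6868.
Order-3 term: 1/30240 · (2.77307e-05 − 0.000245808) = -7.21155e-09.

S_3 ≈ 70.6868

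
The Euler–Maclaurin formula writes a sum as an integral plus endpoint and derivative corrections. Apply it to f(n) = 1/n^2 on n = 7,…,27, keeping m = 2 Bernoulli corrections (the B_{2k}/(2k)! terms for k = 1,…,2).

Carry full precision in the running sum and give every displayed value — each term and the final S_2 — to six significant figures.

S_2 ≈ 0.117186

∫_7^27 1/x^2 dx evaluates to 0.105820.
½[f(7) + f(27)] = ½[0.0204082 + 0.00137174] = 0.0108900.
Integral + boundary = 0.116710.
Order-1 term: 1/12 · (-0.000101611 − (-0.00583090)) = 0.000477441.
After k=1: 0.117187.
Order-2 term: −1/720 · (-1.67260e-06 − (-0.00142798)) = -1.98098e-06.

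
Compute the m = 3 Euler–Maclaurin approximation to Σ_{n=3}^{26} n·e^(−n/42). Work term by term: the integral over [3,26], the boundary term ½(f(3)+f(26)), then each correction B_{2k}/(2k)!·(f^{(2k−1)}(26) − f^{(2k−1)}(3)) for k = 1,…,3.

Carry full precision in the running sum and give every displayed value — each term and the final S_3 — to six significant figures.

S_3 ≈ 230.217

Integral: ∫_3^26 x·e^(−x/42) dx = 221.875.
Endpoint term: (f(3) + f(26))/2 = (2.79319 + 13.9999)/2 = 8.39654.
Running total after boundary: 230.272.
Correction k=1: B_{2}/2! · (f^{(1)}(26) − f^{(1)}(3)) = 1/12 · (0.205126 − 0.864558) = -0.0549527.
Partial sum through k=1: 230.217.
Correction k=2: B_{4}/4! · (f^{(3)}(26) − f^{(3)}(3)) = −1/720 · (0.000726780 − 0.00154574) = 1.13744e-06.
Partial sum through k=2: 230.217.
Correction k=3: B_{6}/6! · (f^{(5)}(26) − f^{(5)}(3)) = 1/30240 · (7.58093e-07 − 1.47470e-06) = -2.36972e-11.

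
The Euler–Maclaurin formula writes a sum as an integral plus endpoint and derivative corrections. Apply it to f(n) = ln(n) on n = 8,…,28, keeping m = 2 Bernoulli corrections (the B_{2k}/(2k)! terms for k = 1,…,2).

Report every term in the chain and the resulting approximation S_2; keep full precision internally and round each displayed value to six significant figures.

∫_8^28 ln(x) dx evaluates to 56.6662.
Endpoint term: (f(8) + f(28))/2 = (2.07944 + 3.33220)/2 = 2.70582.
Running total after boundary: 59.3720.
Order-1 term: 1/12 · (0.0357143 − 0.125000) = -0.00744048.
Partial sum through k=1: 59.3646.
Order-2 term: −1/720 · (9.11079e-05 − 0.00390625) = 5.29881e-06.

S_2 ≈ 59.3646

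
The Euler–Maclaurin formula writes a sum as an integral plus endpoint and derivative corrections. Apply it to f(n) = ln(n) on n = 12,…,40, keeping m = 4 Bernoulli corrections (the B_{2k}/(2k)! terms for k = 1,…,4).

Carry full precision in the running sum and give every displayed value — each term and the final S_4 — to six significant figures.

Integral: ∫_12^40 ln(x) dx = 89.7363.
Endpoint term: (f(12) + f(40))/2 = (2.48491 + 3.68888)/2 = 3.08689.
Integral + boundary = 92.8232.
Order-1 term: 1/12 · (0.0250000 − 0.0833333) = -0.00486111.
Partial sum through k=1: 92.8183.
Order-2 term: −1/720 · (3.12500e-05 − 0.00115741) = 1.56411e-06.
Partial sum through k=2: 92.8183.
Order-3 term: 1/30240 · (2.34375e-07 − 9.64506e-05) = -3.18175e-09.
Partial sum through k=3: 92.8183.
Order-4 term: −1/1209600 · (4.39453e-09 − 2.00939e-05) = 1.66084e-11.

S_4 ≈ 92.8183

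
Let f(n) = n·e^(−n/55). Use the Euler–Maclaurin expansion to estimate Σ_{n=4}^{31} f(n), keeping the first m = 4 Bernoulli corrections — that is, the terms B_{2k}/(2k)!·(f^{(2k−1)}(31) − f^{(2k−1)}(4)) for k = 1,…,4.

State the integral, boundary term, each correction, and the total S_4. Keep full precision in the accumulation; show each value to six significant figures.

The integral term ∫_4^31 x·e^(−x/55) dx = 325.366.
Boundary: ½(f(4) + f(31)) = ½(3.71942 + 17.6432) = 10.6813.
So far: 336.047.
Correction k=1: B_{2}/2! · (f^{(1)}(31) − f^{(1)}(4)) = 1/12 · (0.248350 − 0.862229) = -0.0511565.
Partial sum through k=1: 335.996.
Correction k=2: B_{4}/4! · (f^{(3)}(31) − f^{(3)}(4)) = −1/720 · (0.000458387 − 0.000899814) = 6.13093e-07.
Partial sum through k=2: 335.996.
Correction k=3: B_{6}/6! · (f^{(5)}(31) − f^{(5)}(4)) = 1/30240 · (2.75926e-07 − 5.00692e-07) = -7.43275e-12.
Partial sum through k=3: 335.996.
Correction k=4: B_{8}/8! · (f^{(7)}(31) − f^{(7)}(4)) = −1/1209600 · (1.32337e-10 − 2.32703e-10) = 8.29744e-17.

S_4 ≈ 335.996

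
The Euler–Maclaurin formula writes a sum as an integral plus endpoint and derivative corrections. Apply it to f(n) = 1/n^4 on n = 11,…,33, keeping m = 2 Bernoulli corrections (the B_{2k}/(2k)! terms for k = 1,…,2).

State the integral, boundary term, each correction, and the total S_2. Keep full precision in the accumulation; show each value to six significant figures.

S_2 ≈ 0.000277788

The integral term ∫_11^33 1/x^4 dx = 0.000241163.
Boundary: ½(f(11) + f(33)) = ½(6.83013e-05 + 8.43226e-07) = 3.45723e-05.
Running total after boundary: 0.000275735.
Correction k=1: B_{2}/2! · (f^{(1)}(33) − f^{(1)}(11)) = 1/12 · (-1.02209e-07 − (-2.48369e-05)) = 2.06122e-06.
Partial sum through k=1: 0.000277796.
Correction k=2: B_{4}/4! · (f^{(3)}(33) − f^{(3)}(11)) = −1/720 · (-2.81568e-09 − (-6.15790e-06)) = -8.54872e-09.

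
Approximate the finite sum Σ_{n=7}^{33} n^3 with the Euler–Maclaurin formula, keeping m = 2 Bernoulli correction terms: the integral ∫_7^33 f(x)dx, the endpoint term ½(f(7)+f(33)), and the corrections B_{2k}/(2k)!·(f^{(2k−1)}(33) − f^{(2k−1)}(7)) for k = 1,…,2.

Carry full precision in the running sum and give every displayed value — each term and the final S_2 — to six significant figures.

Integral: ∫_7^33 x^3 dx = 295880.
Endpoint term: (f(7) + f(33))/2 = (343.000 + 35937.0)/2 = 18140.0.
Integral + boundary = 314020.
k=1: B_{2}/(2)! × [f^{(1)}(33) − f^{(1)}(7)] = 1/12 × (3267.00 − 147.000) = 260.000.
Partial sum through k=1: 314280.
k=2: B_{4}/(4)! × [f^{(3)}(33) − f^{(3)}(7)] = −1/720 × (6.00000 − 6.00000) = 0.00000.

S_2 ≈ 314280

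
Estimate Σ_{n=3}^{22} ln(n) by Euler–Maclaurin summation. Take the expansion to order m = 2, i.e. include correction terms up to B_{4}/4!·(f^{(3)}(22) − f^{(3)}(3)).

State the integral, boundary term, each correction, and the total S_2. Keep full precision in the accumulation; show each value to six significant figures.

The integral term ∫_3^22 ln(x) dx = 45.7071.
½[f(3) + f(22)] = ½[1.09861 + 3.09104] = 2.09483.
So far: 47.8019.
k=1: B_{2}/(2)! × [f^{(1)}(22) − f^{(1)}(3)] = 1/12 × (0.0454545 − 0.333333) = -0.0239899.
After k=1: 47.7779.
k=2: B_{4}/(4)! × [f^{(3)}(22) − f^{(3)}(3)] = −1/720 × (0.000187829 − 0.0740741) = 0.000102620.

S_2 ≈ 47.7780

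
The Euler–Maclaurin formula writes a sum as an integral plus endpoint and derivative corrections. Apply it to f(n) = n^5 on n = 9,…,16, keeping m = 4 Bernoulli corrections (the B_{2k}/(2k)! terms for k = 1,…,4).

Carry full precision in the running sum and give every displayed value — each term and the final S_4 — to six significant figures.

Integral: ∫_9^16 x^5 dx = 2.70763e+06.
Endpoint term: (f(9) + f(16))/2 = (59049.0 + 1.04858e+06)/2 = 553812.
Running total after boundary: 3.26144e+06.
k=1: B_{2}/(2)! × [f^{(1)}(16) − f^{(1)}(9)] = 1/12 × (327680 − 32805.0) = 24572.9.
Partial sum through k=1: 3.28601e+06.
k=2: B_{4}/(4)! × [f^{(3)}(16) − f^{(3)}(9)] = −1/720 × (15360.0 − 4860.00) = -14.5833.
Partial sum through k=2: 3.28600e+06.
k=3: B_{6}/(6)! × [f^{(5)}(16) − f^{(5)}(9)] = 1/30240 × (120.000 − 120.000) = 0.00000.
Partial sum through k=3: 3.28600e+06.
k=4: B_{8}/(8)! × [f^{(7)}(16) − f^{(7)}(9)] = −1/1209600 × (0.00000 − 0.00000) = 0.00000.

S_4 ≈ 3.28600e+06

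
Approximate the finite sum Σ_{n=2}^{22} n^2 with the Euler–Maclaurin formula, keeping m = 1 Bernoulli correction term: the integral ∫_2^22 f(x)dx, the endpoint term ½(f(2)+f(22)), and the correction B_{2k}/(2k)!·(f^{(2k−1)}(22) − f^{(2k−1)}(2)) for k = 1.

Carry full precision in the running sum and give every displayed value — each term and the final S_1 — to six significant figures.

S_1 ≈ 3794.00

∫_2^22 x^2 dx evaluates to 3546.67.
Boundary: ½(f(2) + f(22)) = ½(4.00000 + 484.000) = 244.000.
So far: 3790.67.
Order-1 term: 1/12 · (44.0000 − 4.00000) = 3.33333.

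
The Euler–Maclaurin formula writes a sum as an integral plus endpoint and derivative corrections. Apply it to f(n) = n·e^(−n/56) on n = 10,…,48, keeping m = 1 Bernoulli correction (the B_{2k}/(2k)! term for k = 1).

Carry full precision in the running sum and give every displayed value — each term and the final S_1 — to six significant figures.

S_1 ≈ 634.340

The integral term ∫_10^48 x·e^(−x/56) dx = 620.025.
Endpoint term: (f(10) + f(48))/2 = (8.36464 + 20.3699)/2 = 14.3673.
So far: 634.392.
Order-1 term: 1/12 · (0.0606247 − 0.687096) = -0.0522059.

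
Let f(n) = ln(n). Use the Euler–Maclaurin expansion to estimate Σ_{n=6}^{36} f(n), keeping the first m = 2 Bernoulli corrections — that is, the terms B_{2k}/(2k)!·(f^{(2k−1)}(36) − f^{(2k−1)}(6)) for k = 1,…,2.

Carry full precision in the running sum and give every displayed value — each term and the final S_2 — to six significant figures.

∫_6^36 ln(x) dx evaluates to 88.2561.
½[f(6) + f(36)] = ½[1.79176 + 3.58352] = 2.68764.
So far: 90.9438.
k=1: B_{2}/(2)! × [f^{(1)}(36) − f^{(1)}(6)] = 1/12 × (0.0277778 − 0.166667) = -0.0115741.
Running total after k=1: 90.9322.
k=2: B_{4}/(4)! × [f^{(3)}(36) − f^{(3)}(6)] = −1/720 × (4.28669e-05 − 0.00925926) = 1.28005e-05.

S_2 ≈ 90.9322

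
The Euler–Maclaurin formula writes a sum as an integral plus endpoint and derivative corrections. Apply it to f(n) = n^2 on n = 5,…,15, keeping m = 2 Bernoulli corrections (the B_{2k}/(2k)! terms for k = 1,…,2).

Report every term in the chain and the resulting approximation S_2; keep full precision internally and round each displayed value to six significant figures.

Integral: ∫_5^15 x^2 dx = 1083.33.
Boundary: ½(f(5) + f(15)) = ½(25.0000 + 225.000) = 125.000.
So far: 1208.33.
Order-1 term: 1/12 · (30.0000 − 10.0000) = 1.66667.
After k=1: 1210.00.
Order-2 term: −1/720 · (0.00000 − 0.00000) = 0.00000.

S_2 ≈ 1210.00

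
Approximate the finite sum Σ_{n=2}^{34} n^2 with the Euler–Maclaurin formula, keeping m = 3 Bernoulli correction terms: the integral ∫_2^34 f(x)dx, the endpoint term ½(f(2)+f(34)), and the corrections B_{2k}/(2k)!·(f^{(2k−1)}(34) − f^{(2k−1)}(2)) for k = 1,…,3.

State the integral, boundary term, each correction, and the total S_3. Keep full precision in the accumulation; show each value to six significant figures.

Integral: ∫_2^34 x^2 dx = 13098.7.
Endpoint term: (f(2) + f(34))/2 = (4.00000 + 1156.00)/2 = 580.000.
Running total after boundary: 13678.7.
Order-1 term: 1/12 · (68.0000 − 4.00000) = 5.33333.
After k=1: 13684.0.
Order-2 term: −1/720 · (0.00000 − 0.00000) = 0.00000.
After k=2: 13684.0.
Order-3 term: 1/30240 · (0.00000 − 0.00000) = 0.00000.

S_3 ≈ 13684.0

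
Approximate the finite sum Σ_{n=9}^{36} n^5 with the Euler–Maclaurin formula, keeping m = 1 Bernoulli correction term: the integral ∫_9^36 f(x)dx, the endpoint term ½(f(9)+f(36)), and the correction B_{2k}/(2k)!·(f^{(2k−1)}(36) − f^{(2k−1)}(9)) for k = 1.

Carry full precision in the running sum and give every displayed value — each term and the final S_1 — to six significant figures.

S_1 ≈ 3.93668e+08

∫_9^36 x^5 dx evaluates to 3.62708e+08.
Boundary: ½(f(9) + f(36)) = ½(59049.0 + 6.04662e+07) = 3.02626e+07.
So far: 3.92971e+08.
Order-1 term: 1/12 · (8.39808e+06 − 32805.0) = 697106.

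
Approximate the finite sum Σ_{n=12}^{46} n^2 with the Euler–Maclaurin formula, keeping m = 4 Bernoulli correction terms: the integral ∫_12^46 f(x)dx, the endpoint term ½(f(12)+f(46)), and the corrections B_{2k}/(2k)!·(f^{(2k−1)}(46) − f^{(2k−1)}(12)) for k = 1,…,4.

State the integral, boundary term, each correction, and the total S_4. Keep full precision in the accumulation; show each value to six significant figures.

∫_12^46 x^2 dx evaluates to 31869.3.
Boundary: ½(f(12) + f(46)) = ½(144.000 + 2116.00) = 1130.00.
So far: 32999.3.
Order-1 term: 1/12 · (92.0000 − 24.0000) = 5.66667.
Partial sum through k=1: 33005.0.
Order-2 term: −1/720 · (0.00000 − 0.00000) = 0.00000.
Partial sum through k=2: 33005.0.
Order-3 term: 1/30240 · (0.00000 − 0.00000) = 0.00000.
Partial sum through k=3: 33005.0.
Order-4 term: −1/1209600 · (0.00000 − 0.00000) = 0.00000.

S_4 ≈ 33005.0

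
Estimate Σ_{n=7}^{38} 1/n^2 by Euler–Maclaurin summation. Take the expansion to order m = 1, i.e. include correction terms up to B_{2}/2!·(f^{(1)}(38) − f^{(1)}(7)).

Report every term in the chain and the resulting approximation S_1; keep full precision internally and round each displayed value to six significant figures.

S_1 ≈ 0.127575

Integral: ∫_7^38 1/x^2 dx = 0.116541.
Boundary: ½(f(7) + f(38)) = ½(0.0204082 + 0.000692521) = 0.0105503.
Running total after boundary: 0.127092.
Order-1 term: 1/12 · (-3.64485e-05 − (-0.00583090)) = 0.000482871.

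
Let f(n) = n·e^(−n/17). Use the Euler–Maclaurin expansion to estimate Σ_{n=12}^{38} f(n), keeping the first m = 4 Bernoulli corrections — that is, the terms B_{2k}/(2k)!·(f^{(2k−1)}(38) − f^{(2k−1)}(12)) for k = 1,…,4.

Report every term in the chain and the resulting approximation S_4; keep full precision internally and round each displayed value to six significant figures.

∫_12^38 x·e^(−x/17) dx evaluates to 143.372.
½[f(12) + f(38)] = ½[5.92407 + 4.06451] = 4.99429.
Running total after boundary: 148.367.
Correction k=1: B_{2}/2! · (f^{(1)}(38) − f^{(1)}(12)) = 1/12 · (-0.132128 − 0.145198) = -0.0231105.
Partial sum through k=1: 148.344.
Correction k=2: B_{4}/4! · (f^{(3)}(38) − f^{(3)}(12)) = −1/720 · (0.000283022 − 0.00391884) = 5.04974e-06.
Partial sum through k=2: 148.344.
Correction k=3: B_{6}/6! · (f^{(5)}(38) − f^{(5)}(12)) = 1/30240 · (3.54060e-06 − 2.53815e-05) = -7.22252e-10.
Partial sum through k=3: 148.344.
Correction k=4: B_{8}/8! · (f^{(7)}(38) − f^{(7)}(12)) = −1/1209600 · (2.11138e-08 − 1.28730e-07) = 8.89686e-14.

S_4 ≈ 148.344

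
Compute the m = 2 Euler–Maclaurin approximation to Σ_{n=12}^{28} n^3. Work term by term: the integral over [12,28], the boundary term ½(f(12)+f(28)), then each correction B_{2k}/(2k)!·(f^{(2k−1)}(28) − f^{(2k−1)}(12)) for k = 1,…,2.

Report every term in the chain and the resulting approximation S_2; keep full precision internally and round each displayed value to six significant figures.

Integral: ∫_12^28 x^3 dx = 148480.
Endpoint term: (f(12) + f(28))/2 = (1728.00 + 21952.0)/2 = 11840.0.
So far: 160320.
k=1: B_{2}/(2)! × [f^{(1)}(28) − f^{(1)}(12)] = 1/12 × (2352.00 − 432.000) = 160.000.
Partial sum through k=1: 160480.
k=2: B_{4}/(4)! × [f^{(3)}(28) − f^{(3)}(12)] = −1/720 × (6.00000 − 6.00000) = 0.00000.

S_2 ≈ 160480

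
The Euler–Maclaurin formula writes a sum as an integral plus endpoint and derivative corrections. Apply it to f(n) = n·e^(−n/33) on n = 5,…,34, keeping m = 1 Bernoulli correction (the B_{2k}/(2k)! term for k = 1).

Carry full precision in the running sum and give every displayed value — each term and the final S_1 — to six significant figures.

Integral: ∫_5^34 x·e^(−x/33) dx = 288.590.
Endpoint term: (f(5) + f(34))/2 = (4.29702 + 12.1346)/2 = 8.21579.
Integral + boundary = 296.806.
Correction k=1: B_{2}/2! · (f^{(1)}(34) − f^{(1)}(5)) = 1/12 · (-0.0108151 − 0.729192) = -0.0616673.

S_1 ≈ 296.745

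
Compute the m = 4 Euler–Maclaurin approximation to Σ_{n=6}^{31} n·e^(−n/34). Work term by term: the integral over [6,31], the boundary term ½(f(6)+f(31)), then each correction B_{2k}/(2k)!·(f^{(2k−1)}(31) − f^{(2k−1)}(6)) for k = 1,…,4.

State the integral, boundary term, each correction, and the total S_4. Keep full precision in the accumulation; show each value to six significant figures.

S_4 ≈ 260.662

Integral: ∫_6^31 x·e^(−x/34) dx = 251.974.
Endpoint term: (f(6) + f(31))/2 = (5.02934 + 12.4562)/2 = 8.74280.
So far: 260.717.
Order-1 term: 1/12 · (0.0354542 − 0.690302) = -0.0545706.
Partial sum through k=1: 260.662.
Order-2 term: −1/720 · (0.000725851 − 0.00204736) = 1.83543e-06.
Partial sum through k=2: 260.662.
Order-3 term: 1/30240 · (1.22927e-06 − 3.02558e-06) = -5.94020e-11.
Partial sum through k=3: 260.662.
Order-4 term: −1/1209600 · (1.58359e-09 − 3.70250e-09) = 1.75174e-15.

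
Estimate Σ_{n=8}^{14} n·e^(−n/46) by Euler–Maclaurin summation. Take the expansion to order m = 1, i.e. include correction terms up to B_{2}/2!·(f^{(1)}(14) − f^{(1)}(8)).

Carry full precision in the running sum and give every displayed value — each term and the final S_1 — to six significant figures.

Integral: ∫_8^14 x·e^(−x/46) dx = 51.6912.
Endpoint term: (f(8) + f(14))/2 = (6.72296 + 10.3265)/2 = 8.52471.
Integral + boundary = 60.2159.
Order-1 term: 1/12 · (0.513116 − 0.694219) = -0.0150919.

S_1 ≈ 60.2009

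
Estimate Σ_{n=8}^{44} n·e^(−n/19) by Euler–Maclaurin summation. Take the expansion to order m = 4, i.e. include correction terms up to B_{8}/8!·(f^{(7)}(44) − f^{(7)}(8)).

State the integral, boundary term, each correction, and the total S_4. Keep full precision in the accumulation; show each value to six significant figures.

S_4 ≈ 223.335

Integral: ∫_8^44 x·e^(−x/19) dx = 218.581.
Boundary: ½(f(8) + f(44)) = ½(5.25084 + 4.34228) = 4.79656.
Running total after boundary: 223.377.
Correction k=1: B_{2}/2! · (f^{(1)}(44) − f^{(1)}(8)) = 1/12 · (-0.129853 − 0.379995) = -0.0424874.
After k=1: 223.335.
Correction k=2: B_{4}/4! · (f^{(3)}(44) − f^{(3)}(8)) = −1/720 · (0.000187046 − 0.00468894) = 6.25263e-06.
After k=2: 223.335.
Correction k=3: B_{6}/6! · (f^{(5)}(44) − f^{(5)}(8)) = 1/30240 · (2.03267e-06 − 2.30617e-05) = -6.95403e-10.
After k=3: 223.335.
Correction k=4: B_{8}/8! · (f^{(7)}(44) − f^{(7)}(8)) = −1/1209600 · (9.82608e-09 − 9.17855e-08) = 6.77574e-14.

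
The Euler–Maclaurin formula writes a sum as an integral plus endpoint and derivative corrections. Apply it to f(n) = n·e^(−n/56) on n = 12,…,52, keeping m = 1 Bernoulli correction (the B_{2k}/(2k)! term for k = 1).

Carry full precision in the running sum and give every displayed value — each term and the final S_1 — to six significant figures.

∫_12^52 x·e^(−x/56) dx evaluates to 683.832.
Endpoint term: (f(12) + f(52))/2 = (9.68541 + 20.5461)/2 = 15.1158.
So far: 698.948.
Order-1 term: 1/12 · (0.0282227 − 0.634164) = -0.0504951.

S_1 ≈ 698.897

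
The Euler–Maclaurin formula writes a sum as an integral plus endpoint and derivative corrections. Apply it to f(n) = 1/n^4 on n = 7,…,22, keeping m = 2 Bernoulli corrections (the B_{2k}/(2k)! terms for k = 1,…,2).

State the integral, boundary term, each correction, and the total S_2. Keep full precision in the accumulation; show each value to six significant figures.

S_2 ≈ 0.00117046

∫_7^22 1/x^4 dx evaluates to 0.000940513.
½[f(7) + f(22)] = ½[0.000416493 + 4.26883e-06] = 0.000210381.
Integral + boundary = 0.00115089.
Correction k=1: B_{2}/2! · (f^{(1)}(22) − f^{(1)}(7)) = 1/12 · (-7.76152e-07 − (-0.000237996)) = 1.97683e-05.
Running total after k=1: 0.00117066.
Correction k=2: B_{4}/4! · (f^{(3)}(22) − f^{(3)}(7)) = −1/720 · (-4.81086e-08 − (-0.000145712)) = -2.02311e-07.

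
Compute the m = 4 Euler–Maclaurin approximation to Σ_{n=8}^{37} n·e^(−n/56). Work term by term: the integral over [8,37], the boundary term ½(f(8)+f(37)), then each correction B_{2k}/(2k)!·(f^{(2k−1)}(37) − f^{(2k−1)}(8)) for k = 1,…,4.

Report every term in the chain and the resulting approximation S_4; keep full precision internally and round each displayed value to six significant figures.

S_4 ≈ 430.026

∫_8^37 x·e^(−x/56) dx evaluates to 417.051.
Endpoint term: (f(8) + f(37))/2 = (6.93502 + 19.1098)/2 = 13.0224.
Running total after boundary: 430.073.
Order-1 term: 1/12 · (0.175235 − 0.743038) = -0.0473169.
Partial sum through k=1: 430.026.
Order-2 term: −1/720 · (0.000385268 − 0.000789794) = 5.61842e-07.
Partial sum through k=2: 430.026.
Order-3 term: 1/30240 · (2.27888e-07 − 4.28141e-07) = -6.62212e-12.
Partial sum through k=3: 430.026.
Order-4 term: −1/1209600 · (1.06162e-10 − 1.92740e-10) = 7.15764e-17.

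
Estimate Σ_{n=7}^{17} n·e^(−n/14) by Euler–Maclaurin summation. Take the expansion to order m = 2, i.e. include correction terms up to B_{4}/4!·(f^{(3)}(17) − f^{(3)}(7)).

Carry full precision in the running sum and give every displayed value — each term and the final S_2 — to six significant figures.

S_2 ≈ 54.0720

Integral: ∫_7^17 x·e^(−x/14) dx = 49.4559.
Boundary: ½(f(7) + f(17)) = ½(4.24571 + 5.04767) = 4.64669.
Running total after boundary: 54.1025.
Correction k=1: B_{2}/2! · (f^{(1)}(17) − f^{(1)}(7)) = 1/12 · (-0.0636261 − 0.303265) = -0.0305743.
After k=1: 54.0720.
Correction k=2: B_{4}/4! · (f^{(3)}(17) − f^{(3)}(7)) = −1/720 · (0.00270519 − 0.00773636) = 6.98773e-06.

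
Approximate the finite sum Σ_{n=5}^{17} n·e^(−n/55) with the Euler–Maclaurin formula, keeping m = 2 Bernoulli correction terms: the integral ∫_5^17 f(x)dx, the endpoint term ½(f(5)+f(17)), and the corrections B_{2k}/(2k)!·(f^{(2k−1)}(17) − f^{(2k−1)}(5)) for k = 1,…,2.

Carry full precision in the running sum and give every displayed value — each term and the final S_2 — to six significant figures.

S_2 ≈ 114.637

The integral term ∫_5^17 x·e^(−x/55) dx = 106.141.
½[f(5) + f(17)] = ½[4.56550 + 12.4799] = 8.52272.
So far: 114.664.
Correction k=1: B_{2}/2! · (f^{(1)}(17) − f^{(1)}(5)) = 1/12 · (0.507206 − 0.830092) = -0.0269071.
Partial sum through k=1: 114.637.
Correction k=2: B_{4}/4! · (f^{(3)}(17) − f^{(3)}(5)) = −1/720 · (0.000653036 − 0.000878113) = 3.12607e-07.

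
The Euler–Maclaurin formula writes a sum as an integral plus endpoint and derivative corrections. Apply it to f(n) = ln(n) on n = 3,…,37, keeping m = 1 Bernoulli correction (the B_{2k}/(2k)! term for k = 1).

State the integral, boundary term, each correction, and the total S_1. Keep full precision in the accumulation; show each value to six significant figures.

∫_3^37 ln(x) dx evaluates to 96.3081.
½[f(3) + f(37)] = ½[1.09861 + 3.61092] = 2.35477.
Integral + boundary = 98.6629.
Correction k=1: B_{2}/2! · (f^{(1)}(37) − f^{(1)}(3)) = 1/12 · (0.0270270 − 0.333333) = -0.0255255.

S_1 ≈ 98.6374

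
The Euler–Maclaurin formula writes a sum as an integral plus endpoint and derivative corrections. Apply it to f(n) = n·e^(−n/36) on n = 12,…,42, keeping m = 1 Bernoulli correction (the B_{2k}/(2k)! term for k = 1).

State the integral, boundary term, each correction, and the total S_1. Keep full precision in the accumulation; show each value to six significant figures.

S_1 ≈ 374.540

∫_12^42 x·e^(−x/36) dx evaluates to 363.746.
Endpoint term: (f(12) + f(42))/2 = (8.59838 + 13.0789)/2 = 10.8387.
Running total after boundary: 374.585.
Order-1 term: 1/12 · (-0.0519005 − 0.477688) = -0.0441323.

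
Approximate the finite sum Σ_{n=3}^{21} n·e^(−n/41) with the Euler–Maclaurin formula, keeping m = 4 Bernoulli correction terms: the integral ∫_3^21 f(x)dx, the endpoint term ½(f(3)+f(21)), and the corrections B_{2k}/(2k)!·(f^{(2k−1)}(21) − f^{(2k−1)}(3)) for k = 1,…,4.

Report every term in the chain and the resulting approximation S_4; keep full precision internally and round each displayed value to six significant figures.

S_4 ≈ 161.239

Integral: ∫_3^21 x·e^(−x/41) dx = 153.601.
Endpoint term: (f(3) + f(21))/2 = (2.78833 + 12.5828)/2 = 7.68554.
Running total after boundary: 161.286.
Correction k=1: B_{2}/2! · (f^{(1)}(21) − f^{(1)}(3)) = 1/12 · (0.292282 − 0.861434) = -0.0474293.
Partial sum through k=1: 161.239.
Correction k=2: B_{4}/4! · (f^{(3)}(21) − f^{(3)}(3)) = −1/720 · (0.000886758 − 0.00161827) = 1.01599e-06.
Partial sum through k=2: 161.239.
Correction k=3: B_{6}/6! · (f^{(5)}(21) − f^{(5)}(3)) = 1/30240 · (9.51601e-07 − 1.62052e-06) = -2.21203e-11.
Partial sum through k=3: 161.239.
Correction k=4: B_{8}/8! · (f^{(7)}(21) − f^{(7)}(3)) = −1/1209600 · (8.18373e-10 − 1.35536e-09) = 4.43935e-16.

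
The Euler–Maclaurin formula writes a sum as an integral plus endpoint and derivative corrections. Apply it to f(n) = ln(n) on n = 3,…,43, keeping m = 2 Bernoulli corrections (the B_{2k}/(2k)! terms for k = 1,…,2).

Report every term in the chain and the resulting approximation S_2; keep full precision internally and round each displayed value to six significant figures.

The integral term ∫_3^43 ln(x) dx = 118.436.
Endpoint term: (f(3) + f(43))/2 = (1.09861 + 3.76120)/2 = 2.42991.
Integral + boundary = 120.866.
Order-1 term: 1/12 · (0.0232558 − 0.333333) = -0.0258398.
Running total after k=1: 120.840.
Order-2 term: −1/720 · (2.51550e-05 − 0.0740741) = 0.000102846.

S_2 ≈ 120.840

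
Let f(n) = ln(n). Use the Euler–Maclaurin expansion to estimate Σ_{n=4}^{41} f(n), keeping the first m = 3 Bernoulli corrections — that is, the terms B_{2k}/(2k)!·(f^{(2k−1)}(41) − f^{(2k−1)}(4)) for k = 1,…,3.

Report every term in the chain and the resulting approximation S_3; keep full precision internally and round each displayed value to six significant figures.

S_3 ≈ 112.242

The integral term ∫_4^41 ln(x) dx = 109.711.
Boundary: ½(f(4) + f(41)) = ½(1.38629 + 3.71357) = 2.54993.
Running total after boundary: 112.261.
Correction k=1: B_{2}/2! · (f^{(1)}(41) − f^{(1)}(4)) = 1/12 · (0.0243902 − 0.250000) = -0.0188008.
Running total after k=1: 112.242.
Correction k=2: B_{4}/4! · (f^{(3)}(41) − f^{(3)}(4)) = −1/720 · (2.90187e-05 − 0.0312500) = 4.33625e-05.
Running total after k=2: 112.242.
Correction k=3: B_{6}/6! · (f^{(5)}(41) − f^{(5)}(4)) = 1/30240 · (2.07153e-07 − 0.0234375) = -7.75043e-07.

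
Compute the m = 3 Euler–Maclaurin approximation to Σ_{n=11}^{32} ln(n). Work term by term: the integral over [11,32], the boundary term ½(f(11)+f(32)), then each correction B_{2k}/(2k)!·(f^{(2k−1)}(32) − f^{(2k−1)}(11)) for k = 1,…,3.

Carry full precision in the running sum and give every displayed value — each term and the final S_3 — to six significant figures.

Integral: ∫_11^32 ln(x) dx = 63.5267.
½[f(11) + f(32)] = ½[2.39790 + 3.46574] = 2.93182.
Running total after boundary: 66.4585.
k=1: B_{2}/(2)! × [f^{(1)}(32) − f^{(1)}(11)] = 1/12 × (0.0312500 − 0.0909091) = -0.00497159.
After k=1: 66.4535.
k=2: B_{4}/(4)! × [f^{(3)}(32) − f^{(3)}(11)] = −1/720 × (6.10352e-05 − 0.00150263) = 2.00221e-06.
After k=2: 66.4535.
k=3: B_{6}/(6)! × [f^{(5)}(32) − f^{(5)}(11)] = 1/30240 × (7.15256e-07 − 0.000149021) = -4.90429e-09.

S_3 ≈ 66.4535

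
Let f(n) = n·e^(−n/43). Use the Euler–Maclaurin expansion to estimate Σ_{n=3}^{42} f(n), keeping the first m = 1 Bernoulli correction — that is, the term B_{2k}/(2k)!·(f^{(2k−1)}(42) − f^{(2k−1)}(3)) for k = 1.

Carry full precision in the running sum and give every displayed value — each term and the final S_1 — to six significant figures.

S_1 ≈ 477.703

∫_3^42 x·e^(−x/43) dx evaluates to 468.468.
Boundary: ½(f(3) + f(42)) = ½(2.79783 + 15.8145) = 9.30615.
Integral + boundary = 477.775.
k=1: B_{2}/(2)! × [f^{(1)}(42) − f^{(1)}(3)] = 1/12 × (0.00875663 − 0.867545) = -0.0715657.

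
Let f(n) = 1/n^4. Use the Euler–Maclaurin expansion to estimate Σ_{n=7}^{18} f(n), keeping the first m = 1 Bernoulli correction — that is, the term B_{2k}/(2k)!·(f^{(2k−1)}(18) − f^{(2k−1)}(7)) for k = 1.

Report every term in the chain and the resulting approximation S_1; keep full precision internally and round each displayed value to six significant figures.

S_1 ≈ 0.00114733

The integral term ∫_7^18 1/x^4 dx = 0.000914661.
½[f(7) + f(18)] = ½[0.000416493 + 9.52599e-06] = 0.000213010.
Running total after boundary: 0.00112767.
Correction k=1: B_{2}/2! · (f^{(1)}(18) − f^{(1)}(7)) = 1/12 · (-2.11689e-06 − (-0.000237996)) = 1.96566e-05.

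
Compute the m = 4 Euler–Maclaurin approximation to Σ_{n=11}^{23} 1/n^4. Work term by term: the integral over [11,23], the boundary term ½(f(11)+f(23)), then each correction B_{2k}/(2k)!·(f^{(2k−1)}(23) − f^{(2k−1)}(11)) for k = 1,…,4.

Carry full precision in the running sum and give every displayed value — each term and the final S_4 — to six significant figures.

S_4 ≈ 0.000260989

∫_11^23 1/x^4 dx evaluates to 0.000223042.
½[f(11) + f(23)] = ½[6.83013e-05 + 3.57346e-06] = 3.59374e-05.
So far: 0.000258979.
k=1: B_{2}/(2)! × [f^{(1)}(23) − f^{(1)}(11)] = 1/12 × (-6.21471e-07 − (-2.48369e-05)) = 2.01795e-06.
Partial sum through k=1: 0.000260997.
k=2: B_{4}/(4)! × [f^{(3)}(23) − f^{(3)}(11)] = −1/720 × (-3.52441e-08 − (-6.15790e-06)) = -8.50369e-09.
Partial sum through k=2: 0.000260989.
k=3: B_{6}/(6)! × [f^{(5)}(23) − f^{(5)}(11)] = 1/30240 × (-3.73094e-09 − (-2.84994e-06)) = 9.41205e-11.
Partial sum through k=3: 0.000260989.
k=4: B_{8}/(8)! × [f^{(7)}(23) − f^{(7)}(11)] = −1/1209600 × (-6.34754e-10 − (-2.11979e-06)) = -1.75194e-12.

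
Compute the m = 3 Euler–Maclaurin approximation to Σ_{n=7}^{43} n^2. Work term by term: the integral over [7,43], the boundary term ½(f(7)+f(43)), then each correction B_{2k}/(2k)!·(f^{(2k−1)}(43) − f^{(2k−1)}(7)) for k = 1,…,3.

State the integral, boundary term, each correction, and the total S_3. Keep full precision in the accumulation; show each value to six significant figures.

S_3 ≈ 27343.0

Integral: ∫_7^43 x^2 dx = 26388.0.
Boundary: ½(f(7) + f(43)) = ½(49.0000 + 1849.00) = 949.000.
Integral + boundary = 27337.0.
k=1: B_{2}/(2)! × [f^{(1)}(43) − f^{(1)}(7)] = 1/12 × (86.0000 − 14.0000) = 6.00000.
Partial sum through k=1: 27343.0.
k=2: B_{4}/(4)! × [f^{(3)}(43) − f^{(3)}(7)] = −1/720 × (0.00000 − 0.00000) = 0.00000.
Partial sum through k=2: 27343.0.
k=3: B_{6}/(6)! × [f^{(5)}(43) − f^{(5)}(7)] = 1/30240 × (0.00000 − 0.00000) = 0.00000.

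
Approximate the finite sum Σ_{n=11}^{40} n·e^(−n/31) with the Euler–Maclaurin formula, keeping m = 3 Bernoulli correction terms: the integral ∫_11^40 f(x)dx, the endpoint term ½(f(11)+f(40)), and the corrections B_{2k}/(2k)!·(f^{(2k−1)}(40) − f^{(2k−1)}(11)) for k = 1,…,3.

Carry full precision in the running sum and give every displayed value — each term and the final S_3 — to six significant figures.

S_3 ≈ 316.716

Integral: ∫_11^40 x·e^(−x/31) dx = 307.399.
Endpoint term: (f(11) + f(40))/2 = (7.71415 + 11.0073)/2 = 9.36072.
Integral + boundary = 316.760.
Order-1 term: 1/12 · (-0.0798915 − 0.452443) = -0.0443612.
Running total after k=1: 316.716.
Order-2 term: −1/720 · (0.000489566 − 0.00193030) = 2.00102e-06.
Running total after k=2: 316.716.
Order-3 term: 1/30240 · (1.10537e-06 − 3.52736e-06) = -8.00920e-11.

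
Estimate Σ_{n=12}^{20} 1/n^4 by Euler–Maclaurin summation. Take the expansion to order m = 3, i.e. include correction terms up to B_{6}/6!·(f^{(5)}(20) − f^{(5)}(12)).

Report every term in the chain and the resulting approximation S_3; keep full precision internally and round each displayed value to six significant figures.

The integral term ∫_12^20 1/x^4 dx = 0.000151235.
Boundary: ½(f(12) + f(20)) = ½(4.82253e-05 + 6.25000e-06) = 2.72377e-05.
Running total after boundary: 0.000178472.
Correction k=1: B_{2}/2! · (f^{(1)}(20) − f^{(1)}(12)) = 1/12 · (-1.25000e-06 − (-1.60751e-05)) = 1.23543e-06.
After k=1: 0.000179708.
Correction k=2: B_{4}/4! · (f^{(3)}(20) − f^{(3)}(12)) = −1/720 · (-9.37500e-08 − (-3.34898e-06)) = -4.52115e-09.
After k=2: 0.000179703.
Correction k=3: B_{6}/6! · (f^{(5)}(20) − f^{(5)}(12)) = 1/30240 · (-1.31250e-08 − (-1.30238e-06)) = 4.26341e-11.

S_3 ≈ 0.000179703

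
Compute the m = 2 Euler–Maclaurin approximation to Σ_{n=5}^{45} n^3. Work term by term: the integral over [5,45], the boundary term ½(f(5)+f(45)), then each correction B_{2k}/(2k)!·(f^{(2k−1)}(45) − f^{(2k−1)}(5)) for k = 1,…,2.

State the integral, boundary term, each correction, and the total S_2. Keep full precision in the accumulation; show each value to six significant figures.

Integral: ∫_5^45 x^3 dx = 1.02500e+06.
½[f(5) + f(45)] = ½[125.000 + 91125.0] = 45625.0.
So far: 1.07062e+06.
Order-1 term: 1/12 · (6075.00 − 75.0000) = 500.000.
Partial sum through k=1: 1.07112e+06.
Order-2 term: −1/720 · (6.00000 − 6.00000) = 0.00000.

S_2 ≈ 1.07112e+06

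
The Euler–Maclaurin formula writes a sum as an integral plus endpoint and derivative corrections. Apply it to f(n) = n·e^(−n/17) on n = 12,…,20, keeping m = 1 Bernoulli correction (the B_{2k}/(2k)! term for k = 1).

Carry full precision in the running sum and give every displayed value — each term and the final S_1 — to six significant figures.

S_1 ≈ 55.4480

The integral term ∫_12^20 x·e^(−x/17) dx = 49.4190.
Endpoint term: (f(12) + f(20))/2 = (5.92407 + 6.16730)/2 = 6.04569.
Integral + boundary = 55.4647.
Correction k=1: B_{2}/2! · (f^{(1)}(20) − f^{(1)}(12)) = 1/12 · (-0.0544174 − 0.145198) = -0.0166346.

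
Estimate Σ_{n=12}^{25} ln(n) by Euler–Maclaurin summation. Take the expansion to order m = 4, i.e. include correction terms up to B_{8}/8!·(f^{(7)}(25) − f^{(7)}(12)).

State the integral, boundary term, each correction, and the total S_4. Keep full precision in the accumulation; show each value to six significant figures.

∫_12^25 ln(x) dx evaluates to 37.6530.
½[f(12) + f(25)] = ½[2.48491 + 3.21888] = 2.85189.
Integral + boundary = 40.5049.
Correction k=1: B_{2}/2! · (f^{(1)}(25) − f^{(1)}(12)) = 1/12 · (0.0400000 − 0.0833333) = -0.00361111.
Partial sum through k=1: 40.5013.
Correction k=2: B_{4}/4! · (f^{(3)}(25) − f^{(3)}(12)) = −1/720 · (0.000128000 − 0.00115741) = 1.42973e-06.
Partial sum through k=2: 40.5013.
Correction k=3: B_{6}/6! · (f^{(5)}(25) − f^{(5)}(12)) = 1/30240 · (2.45760e-06 − 9.64506e-05) = -3.10823e-09.
Partial sum through k=3: 40.5013.
Correction k=4: B_{8}/8! · (f^{(7)}(25) − f^{(7)}(12)) = −1/1209600 · (1.17965e-07 − 2.00939e-05) = 1.65145e-11.

S_4 ≈ 40.5013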